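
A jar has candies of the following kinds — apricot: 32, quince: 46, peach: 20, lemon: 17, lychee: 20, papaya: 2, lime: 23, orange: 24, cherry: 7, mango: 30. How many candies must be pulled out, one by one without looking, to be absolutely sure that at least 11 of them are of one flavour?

By pigeonhole, put each drawn candy into a box by flavour. The largest draw with every box below 11 takes min(count, 10) from each flavour; flavours with fewer than 10 contribute all they have.
Σ min(cᵢ, 10) = 10 + 10 + 10 + 10 + 10 + 2 + 10 + 10 + 7 + 10 = 89.
Draw number 89 + 1 = 90 must push one box to 11.

90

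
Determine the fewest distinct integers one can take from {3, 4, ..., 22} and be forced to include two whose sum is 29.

13

Two chosen integers sum to 29 exactly when both halves of some pair {x, 29−x} with 7 ≤ x ≤ 29−x ≤ 22 are chosen — 8 such pairs.
The remaining 4 elements (those with no distinct partner in range) can never complete a 29-sum, so the worst case takes all of them and one from each pair: 4 + 8 = 12.
Pigeonhole: the 13th integer has to be the second member of some pair, so 12 + 1 = 13.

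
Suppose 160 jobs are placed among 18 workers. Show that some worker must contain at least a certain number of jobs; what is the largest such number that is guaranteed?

9

The 18 workers are the holes and the 160 jobs are the pigeons.
If every worker held at most 8 jobs, the total would be at most 18 × 8 = 144, which is less than 160.
So some worker holds at least ⌈160/18⌉ = 9 jobs.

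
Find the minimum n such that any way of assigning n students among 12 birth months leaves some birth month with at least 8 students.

With 84 students one could put exactly 7 in each of the 12 birth months, and no birth month would reach 8.
Pigeonhole: one more student must land in a birth month that already has 7, giving it 8.
So 12 × 7 + 1 = 85 students are required.

85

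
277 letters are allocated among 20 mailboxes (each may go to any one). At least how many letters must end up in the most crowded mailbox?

14

The 20 mailboxes are the holes and the 277 letters are the pigeons.
If every mailbox held at most 13 letters, the total would be at most 20 × 13 = 260, which is less than 277.
So some mailbox holds at least ⌈277/20⌉ = 14 letters.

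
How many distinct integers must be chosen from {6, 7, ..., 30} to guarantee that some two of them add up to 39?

Two chosen integers sum to 39 exactly when both halves of some pair {x, 39−x} with 9 ≤ x ≤ 39−x ≤ 30 are chosen — 11 such pairs.
The remaining 3 elements (those with no distinct partner in range) can never complete a 39-sum, so the worst case takes all of them and one from each pair: 3 + 11 = 14.
By the pigeonhole principle, the 15th integer has to be the second member of some pair, so 14 + 1 = 15.

15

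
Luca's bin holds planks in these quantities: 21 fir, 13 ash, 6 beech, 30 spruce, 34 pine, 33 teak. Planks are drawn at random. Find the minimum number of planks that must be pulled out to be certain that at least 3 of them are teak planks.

In the worst case for collecting teak planks, every non-teak plank comes out first.
There are 21 + 13 + 6 + 30 + 34 = 104 non-teak planks altogether.
After those, each further plank must be teak, so 104 + 3 = 107 draws guarantee 3 teak planks.

107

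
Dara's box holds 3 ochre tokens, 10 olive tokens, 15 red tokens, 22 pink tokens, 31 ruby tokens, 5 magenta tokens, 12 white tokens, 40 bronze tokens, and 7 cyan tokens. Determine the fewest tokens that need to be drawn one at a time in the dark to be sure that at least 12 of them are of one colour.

By the pigeonhole principle, the 9 colours are the holes; the tokens drawn are the pigeons.
To avoid 12 of any one colour, the worst case takes at most 11 of each colour, or every token of a colour that has fewer than 11.
That gives 3 + 10 + 11 + 11 + 11 + 5 + 11 + 11 + 7 = 80 tokens with no colour reaching 12.
The next token forces some colour to 12, so 80 + 1 = 81.

81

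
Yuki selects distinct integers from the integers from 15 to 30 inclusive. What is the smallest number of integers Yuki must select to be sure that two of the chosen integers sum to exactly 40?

12

Group the elements by complementary pair {x, 40−x}: {15,25}, {16,24}, {17,23}, …, giving 5 two-element pairs, the single value 20 (it cannot pair with itself since the integers are distinct), and 5 integers whose partner 40−x falls outside [15,30].
By the pigeonhole principle, treating each of those 11 groups as a pigeonhole, one can pick one integer per group — 11 integers — with no two summing to 40.
The 12th integer lands in an occupied pair, forcing a sum of 40.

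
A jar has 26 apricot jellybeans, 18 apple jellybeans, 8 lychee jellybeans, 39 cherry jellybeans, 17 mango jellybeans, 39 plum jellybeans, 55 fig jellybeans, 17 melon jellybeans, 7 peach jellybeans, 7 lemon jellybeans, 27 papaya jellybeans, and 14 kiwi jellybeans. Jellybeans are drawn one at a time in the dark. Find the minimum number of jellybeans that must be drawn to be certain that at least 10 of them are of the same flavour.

104

An adversary could hand out at most 9 jellybeans per flavour (lychee, peach, lemon run out sooner): 9 + 9 + 8 + 9 + 9 + 9 + 9 + 9 + 7 + 7 + 9 + 9 = 103 jellybeans and still no flavour has 10.
By pigeonhole, one more jellybean lands in a flavour already at 9, so 104 draws are enough and 103 are not.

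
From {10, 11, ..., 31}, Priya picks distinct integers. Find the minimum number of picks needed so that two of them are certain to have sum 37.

14

Two chosen integers sum to 37 exactly when both halves of some pair {x, 37−x} with 10 ≤ x ≤ 37−x ≤ 27 are chosen — 9 such pairs.
The remaining 4 elements (those with no distinct partner in range) can never complete a 37-sum, so the worst case takes all of them and one from each pair: 4 + 9 = 13.
The 14th integer has to be the second member of some pair, so 13 + 1 = 14.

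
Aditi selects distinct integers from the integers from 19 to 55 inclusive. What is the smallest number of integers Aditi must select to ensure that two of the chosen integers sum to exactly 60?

27

Group the elements by complementary pair {x, 60−x}: {19,41}, {20,40}, {21,39}, …, giving 11 two-element pairs, the single value 30 (it cannot pair with itself since the integers are distinct), and 14 integers whose partner 60−x falls outside [19,55].
By pigeonhole, treating each of those 26 groups as a pigeonhole, one can pick one integer per group — 26 integers — with no two summing to 60.
The 27th integer lands in an occupied pair, forcing a sum of 60.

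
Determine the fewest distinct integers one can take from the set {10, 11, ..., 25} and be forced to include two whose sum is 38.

11

Group the elements by complementary pair {x, 38−x}: {13,25}, {14,24}, {15,23}, …, giving 6 two-element pairs; the single value 19 (it cannot pair with itself since the integers are distinct); and 3 integers whose partner 38−x falls outside [10,25].
Treating each of those 10 groups as a pigeonhole, one can pick one integer per group — 10 integers — with no two summing to 38.
The 11th integer lands in an occupied pair, forcing a sum of 38.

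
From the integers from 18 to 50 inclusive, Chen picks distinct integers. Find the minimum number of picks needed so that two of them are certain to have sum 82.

Group the elements by complementary pair {x, 82−x}: {32,50}, {33,49}, {34,48}, …, giving 9 two-element pairs, the single value 41 (it cannot pair with itself since the integers are distinct), and 14 integers whose partner 82−x falls outside [18,50].
Treating each of those 24 groups as a pigeonhole, one can pick one integer per group — 24 integers — with no two summing to 82.
The 25th integer lands in an occupied pair, forcing a sum of 82.

25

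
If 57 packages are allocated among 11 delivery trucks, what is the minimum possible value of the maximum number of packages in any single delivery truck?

6

The 11 delivery trucks are the holes and the 57 packages are the pigeons.
If every delivery truck held at most 5 packages, the total would be at most 11 × 5 = 55, which is less than 57.
So some delivery truck holds at least ⌈57/11⌉ = 6 packages.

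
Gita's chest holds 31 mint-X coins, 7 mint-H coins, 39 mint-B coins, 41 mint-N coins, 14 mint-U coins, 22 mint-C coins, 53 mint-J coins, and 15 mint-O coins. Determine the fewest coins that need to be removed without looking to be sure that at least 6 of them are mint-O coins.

213

In the worst case for collecting mint-O coins, every non-mint-O coin comes out first.
There are 31 + 7 + 39 + 41 + 14 + 22 + 53 = 207 non-mint-O coins altogether.
After those, each further coin must be mint-O, so 207 + 6 = 213 draws guarantee 6 mint-O coins.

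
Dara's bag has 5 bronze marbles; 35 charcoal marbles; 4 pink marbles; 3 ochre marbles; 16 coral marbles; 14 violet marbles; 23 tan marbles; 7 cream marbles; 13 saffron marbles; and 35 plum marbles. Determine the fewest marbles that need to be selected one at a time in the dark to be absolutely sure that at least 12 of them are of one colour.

By pigeonhole, the 10 colours are the holes; the marbles drawn are the pigeons.
To avoid 12 of any one colour, the worst case takes at most 11 of each colour, or every marble of a colour that has fewer than 11.
That gives 5 + 11 + 4 + 3 + 11 + 11 + 11 + 7 + 11 + 11 = 85 marbles with no colour reaching 12.
The next marble forces some colour to 12, so 85 + 1 = 86.

86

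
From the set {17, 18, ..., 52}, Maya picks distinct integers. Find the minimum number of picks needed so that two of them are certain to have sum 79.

24

Group the elements by complementary pair {x, 79−x}: {27,52}, {28,51}, {29,50}, …, giving 13 two-element pairs and 10 integers whose partner 79−x falls outside [17,52].
By pigeonhole, treating each of those 23 groups as a pigeonhole, one can pick one integer per group — 23 integers — with no two summing to 79.
The 24th integer lands in an occupied pair, forcing a sum of 79.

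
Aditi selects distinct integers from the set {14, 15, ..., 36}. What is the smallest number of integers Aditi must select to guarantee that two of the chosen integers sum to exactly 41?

A set avoiding the sum 41 can contain at most one of each pair {x, 41−x}, plus the 9 elements whose complement lies outside the range.
The integers 21, …, 36 (16 of them) are such a set: any two sum to at least 21+22 = 43 > 41.
Pigeonhole: any 17th integer completes one of the 7 pairs, so 17 choices force a sum of 41.

17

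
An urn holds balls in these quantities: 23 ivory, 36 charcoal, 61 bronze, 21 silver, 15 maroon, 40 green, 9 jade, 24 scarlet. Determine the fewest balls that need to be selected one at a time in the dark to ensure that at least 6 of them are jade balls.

226

In the worst case for collecting jade balls, every non-jade ball comes out first.
There are 23 + 36 + 61 + 21 + 15 + 40 + 24 = 220 non-jade balls altogether.
After those, each further ball must be jade, so 220 + 6 = 226 draws guarantee 6 jade balls.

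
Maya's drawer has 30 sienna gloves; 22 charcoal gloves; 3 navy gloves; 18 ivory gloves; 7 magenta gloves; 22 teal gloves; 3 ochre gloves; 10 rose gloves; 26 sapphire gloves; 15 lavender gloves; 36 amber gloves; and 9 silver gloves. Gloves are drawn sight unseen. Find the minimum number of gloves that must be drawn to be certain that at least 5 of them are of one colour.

An adversary could hand out at most 4 gloves per colour (navy, ochre run out sooner): 4 + 4 + 3 + 4 + 4 + 4 + 3 + 4 + 4 + 4 + 4 + 4 = 46 gloves and still no colour has 5.
Pigeonhole: one more glove lands in a colour already at 4, so 47 draws are enough and 46 are not.

47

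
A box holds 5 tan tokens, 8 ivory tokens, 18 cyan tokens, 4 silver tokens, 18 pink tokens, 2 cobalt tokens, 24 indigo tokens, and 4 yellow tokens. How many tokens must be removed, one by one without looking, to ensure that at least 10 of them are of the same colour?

51

By the pigeonhole principle, put each drawn token into a box by colour. The largest draw with every box below 10 takes min(count, 9) from each colour; colours with fewer than 9 contribute all they have.
Σ min(cᵢ, 9) = 5 + 8 + 9 + 4 + 9 + 2 + 9 + 4 = 50.
Draw number 50 + 1 = 51 must push one box to 10.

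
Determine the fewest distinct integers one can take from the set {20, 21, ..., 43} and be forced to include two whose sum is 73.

18

Group the elements by complementary pair {x, 73−x}: {30,43}, {31,42}, {32,41}, …, giving 7 two-element pairs and 10 integers whose partner 73−x falls outside [20,43].
Treating each of those 17 groups as a pigeonhole, one can pick one integer per group — 17 integers — with no two summing to 73.
The 18th integer lands in an occupied pair, forcing a sum of 73.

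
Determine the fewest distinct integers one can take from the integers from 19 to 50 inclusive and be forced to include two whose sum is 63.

A set avoiding the sum 63 can contain at most one of each pair {x, 63−x}, plus the 6 elements whose complement lies outside the range.
The integers 32, …, 50 (19 of them) are such a set: any two sum to at least 32+33 = 65 > 63.
By the pigeonhole principle, any 20th integer completes one of the 13 pairs, so 20 choices force a sum of 63.

20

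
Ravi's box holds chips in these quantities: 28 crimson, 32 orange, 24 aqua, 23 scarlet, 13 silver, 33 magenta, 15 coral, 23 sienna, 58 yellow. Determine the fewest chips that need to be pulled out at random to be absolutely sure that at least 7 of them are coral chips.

241

In the worst case for collecting coral chips, every non-coral chip comes out first.
There are 28 + 32 + 24 + 23 + 13 + 33 + 23 + 58 = 234 non-coral chips altogether.
After those, each further chip must be coral, so 234 + 7 = 241 draws guarantee 7 coral chips.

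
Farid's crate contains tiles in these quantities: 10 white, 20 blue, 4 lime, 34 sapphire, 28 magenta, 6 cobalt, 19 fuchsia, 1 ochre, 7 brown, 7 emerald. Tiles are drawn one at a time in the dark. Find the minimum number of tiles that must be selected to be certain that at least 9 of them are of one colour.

66

An adversary could hand out at most 8 tiles per colour (5 colours run out sooner): 8 + 8 + 4 + 8 + 8 + 6 + 8 + 1 + 7 + 7 = 65 tiles and still no colour has 9.
By pigeonhole, one more tile lands in a colour already at 8, so 66 draws are enough and 65 are not.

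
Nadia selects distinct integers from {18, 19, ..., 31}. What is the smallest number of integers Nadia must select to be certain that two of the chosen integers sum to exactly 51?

9

Two chosen integers sum to 51 exactly when both halves of some pair {x, 51−x} with 20 ≤ x ≤ 51−x ≤ 31 are chosen — 6 such pairs.
The remaining 2 elements (those with no distinct partner in range) can never complete a 51-sum, so the worst case takes all of them and one from each pair: 2 + 6 = 8.
By the pigeonhole principle, the 9th integer has to be the second member of some pair, so 8 + 1 = 9.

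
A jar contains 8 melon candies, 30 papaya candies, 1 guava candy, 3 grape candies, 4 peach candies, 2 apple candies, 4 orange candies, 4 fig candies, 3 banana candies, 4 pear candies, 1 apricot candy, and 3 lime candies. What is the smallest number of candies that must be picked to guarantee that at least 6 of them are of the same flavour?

40

An adversary could hand out at most 5 candies per flavour (10 flavours run out sooner): 5 + 5 + 1 + 3 + 4 + 2 + 4 + 4 + 3 + 4 + 1 + 3 = 39 candies and still no flavour has 6.
One more candy lands in a flavour already at 5, so 40 draws are enough and 39 are not.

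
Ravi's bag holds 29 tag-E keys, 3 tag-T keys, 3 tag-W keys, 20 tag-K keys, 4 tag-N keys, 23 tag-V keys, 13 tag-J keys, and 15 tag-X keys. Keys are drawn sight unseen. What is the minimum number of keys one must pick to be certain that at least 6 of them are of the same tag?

36

The 8 tags are the holes; the keys drawn are the pigeons.
To avoid 6 of any one tag, the worst case takes at most 5 of each tag, or every key of a tag that has fewer than 5.
That gives 5 + 3 + 3 + 5 + 4 + 5 + 5 + 5 = 35 keys with no tag reaching 6.
The next key forces some tag to 6, so 35 + 1 = 36.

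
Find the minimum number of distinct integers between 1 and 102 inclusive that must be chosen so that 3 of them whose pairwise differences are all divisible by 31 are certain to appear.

Integers whose pairwise differences are multiples of 31 are exactly those sharing a remainder mod 31. By pigeonhole, the 31 residue classes mod 31 are the pigeonholes.
With 62 integers one could put 2 in each residue class and have no class reach 3.
The 63rd integer pushes some class to 3, so 31·2 + 1 = 63.

63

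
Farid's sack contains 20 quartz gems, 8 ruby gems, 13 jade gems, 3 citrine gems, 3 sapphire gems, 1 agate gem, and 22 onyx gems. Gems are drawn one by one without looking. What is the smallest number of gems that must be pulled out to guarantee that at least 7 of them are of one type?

The 7 types are the holes; the gems drawn are the pigeons.
To avoid 7 of any one type, the worst case takes at most 6 of each type, or every gem of a type that has fewer than 6.
That gives 6 + 6 + 6 + 3 + 3 + 1 + 6 = 31 gems with no type reaching 7.
The next gem forces some type to 7, so 31 + 1 = 32.

32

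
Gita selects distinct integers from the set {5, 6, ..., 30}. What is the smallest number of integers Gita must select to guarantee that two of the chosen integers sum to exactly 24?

20

Group the elements by complementary pair {x, 24−x}: {5,19}, {6,18}, {7,17}, …, giving 7 two-element pairs, the single value 12 (it cannot pair with itself since the integers are distinct), and 11 integers whose partner 24−x falls outside [5,30].
Treating each of those 19 groups as a pigeonhole, one can pick one integer per group — 19 integers — with no two summing to 24.
The 20th integer lands in an occupied pair, forcing a sum of 24.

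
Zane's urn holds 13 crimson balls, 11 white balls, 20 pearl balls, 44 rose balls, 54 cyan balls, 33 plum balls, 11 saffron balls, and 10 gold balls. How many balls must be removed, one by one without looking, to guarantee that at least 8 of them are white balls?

193

In the worst case for collecting white balls, every non-white ball comes out first.
There are 13 + 20 + 44 + 54 + 33 + 11 + 10 = 185 non-white balls altogether.
After those, each further ball must be white, so 185 + 8 = 193 draws guarantee 8 white balls.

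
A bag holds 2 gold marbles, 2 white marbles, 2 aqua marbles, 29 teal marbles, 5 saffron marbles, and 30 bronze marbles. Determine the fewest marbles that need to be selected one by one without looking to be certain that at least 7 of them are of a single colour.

An adversary could hand out at most 6 marbles per colour (4 colours run out sooner): 2 + 2 + 2 + 6 + 5 + 6 = 23 marbles and still no colour has 7.
One more marble lands in a colour already at 6, so 24 draws are enough and 23 are not.

24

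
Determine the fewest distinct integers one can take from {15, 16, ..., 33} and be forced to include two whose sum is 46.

12

Two chosen integers sum to 46 exactly when both halves of some pair {x, 46−x} with 15 ≤ x ≤ 46−x ≤ 31 are chosen — 8 such pairs.
The remaining 3 elements (those with no distinct partner in range) can never complete a 46-sum, so the worst case takes all of them and one from each pair: 3 + 8 = 11.
The 12th integer has to be the second member of some pair, so 11 + 1 = 12.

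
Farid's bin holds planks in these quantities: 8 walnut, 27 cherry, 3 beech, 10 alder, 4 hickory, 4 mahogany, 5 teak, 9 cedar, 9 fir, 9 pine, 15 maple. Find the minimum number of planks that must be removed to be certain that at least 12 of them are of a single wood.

84

Put each drawn plank into a box by wood. The largest draw with every box below 12 takes min(count, 11) from each wood; woods with fewer than 11 contribute all they have.
Σ min(cᵢ, 11) = 8 + 11 + 3 + 10 + 4 + 4 + 5 + 9 + 9 + 9 + 11 = 83.
Draw number 83 + 1 = 84 must push one box to 12.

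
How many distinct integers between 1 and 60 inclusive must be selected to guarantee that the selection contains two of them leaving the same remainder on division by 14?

15

Pigeonhole: the 14 residue classes mod 14 are the pigeonholes.
With 14 integers one could put 1 in each residue class and have no class reach 2.
The 15th integer pushes some class to 2, so 14·1 + 1 = 15.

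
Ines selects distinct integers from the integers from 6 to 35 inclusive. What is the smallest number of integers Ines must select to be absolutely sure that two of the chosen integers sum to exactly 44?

18

Group the elements by complementary pair {x, 44−x}: {9,35}, {10,34}, {11,33}, …, giving 13 two-element pairs; the single value 22 (it cannot pair with itself since the integers are distinct); and 3 integers whose partner 44−x falls outside [6,35].
By the pigeonhole principle, treating each of those 17 groups as a pigeonhole, one can pick one integer per group — 17 integers — with no two summing to 44.
The 18th integer lands in an occupied pair, forcing a sum of 44.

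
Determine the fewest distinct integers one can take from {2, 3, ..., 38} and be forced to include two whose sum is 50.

25

Two chosen integers sum to 50 exactly when both halves of some pair {x, 50−x} with 12 ≤ x ≤ 50−x ≤ 38 are chosen — 13 such pairs.
The remaining 11 elements (those with no distinct partner in range) can never complete a 50-sum, so the worst case takes all of them and one from each pair: 11 + 13 = 24.
By pigeonhole, the 25th integer has to be the second member of some pair, so 24 + 1 = 25.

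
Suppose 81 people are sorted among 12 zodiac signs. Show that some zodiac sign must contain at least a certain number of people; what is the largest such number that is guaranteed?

7

The 12 zodiac signs are the holes and the 81 people are the pigeons.
If every zodiac sign held at most 6 people, the total would be at most 12 × 6 = 72, which is less than 81.
So some zodiac sign holds at least ⌈81/12⌉ = 7 people.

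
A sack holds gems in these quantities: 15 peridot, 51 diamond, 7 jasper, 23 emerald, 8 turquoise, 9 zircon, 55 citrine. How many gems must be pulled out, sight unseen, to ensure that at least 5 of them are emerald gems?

150

In the worst case for collecting emerald gems, every non-emerald gem comes out first.
There are 15 + 51 + 7 + 8 + 9 + 55 = 145 non-emerald gems altogether.
After those, each further gem must be emerald, so 145 + 5 = 150 draws guarantee 5 emerald gems.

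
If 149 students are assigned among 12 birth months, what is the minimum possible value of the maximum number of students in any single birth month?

13

By pigeonhole, the 12 birth months are the holes and the 149 students are the pigeons.
If every birth month held at most 12 students, the total would be at most 12 × 12 = 144, which is less than 149.
So some birth month holds at least ⌈149/12⌉ = 13 students.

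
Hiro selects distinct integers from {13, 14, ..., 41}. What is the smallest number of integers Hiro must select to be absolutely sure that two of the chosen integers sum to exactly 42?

22

Two chosen integers sum to 42 exactly when both halves of some pair {x, 42−x} with 13 ≤ x ≤ 42−x ≤ 29 are chosen — 8 such pairs.
The remaining 13 elements (those with no distinct partner in range) can never complete a 42-sum, so the worst case takes all of them and one from each pair: 13 + 8 = 21.
By the pigeonhole principle, the 22nd integer has to be the second member of some pair, so 21 + 1 = 22.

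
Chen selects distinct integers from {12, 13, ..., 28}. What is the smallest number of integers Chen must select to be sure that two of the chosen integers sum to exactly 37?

11

Group the elements by complementary pair {x, 37−x}: {12,25}, {13,24}, {14,23}, …, giving 7 two-element pairs and 3 integers whose partner 37−x falls outside [12,28].
Treating each of those 10 groups as a pigeonhole, one can pick one integer per group — 10 integers — with no two summing to 37.
The 11th integer lands in an occupied pair, forcing a sum of 37.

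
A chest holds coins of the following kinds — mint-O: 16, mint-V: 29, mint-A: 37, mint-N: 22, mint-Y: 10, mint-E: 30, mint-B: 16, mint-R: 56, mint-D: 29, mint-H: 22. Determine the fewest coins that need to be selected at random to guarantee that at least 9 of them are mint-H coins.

254

In the worst case for collecting mint-H coins, every non-mint-H coin comes out first.
There are 16 + 29 + 37 + 22 + 10 + 30 + 16 + 56 + 29 = 245 non-mint-H coins altogether.
After those, each further coin must be mint-H, so 245 + 9 = 254 draws guarantee 9 mint-H coins.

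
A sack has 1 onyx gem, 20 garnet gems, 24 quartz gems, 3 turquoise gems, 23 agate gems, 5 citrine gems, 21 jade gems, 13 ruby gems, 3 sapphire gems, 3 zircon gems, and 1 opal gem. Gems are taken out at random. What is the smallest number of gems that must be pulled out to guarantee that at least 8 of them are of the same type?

52

By pigeonhole, put each drawn gem into a box by type. The largest draw with every box below 8 takes min(count, 7) from each type; types with fewer than 7 contribute all they have.
Σ min(cᵢ, 7) = 1 + 7 + 7 + 3 + 7 + 5 + 7 + 7 + 3 + 3 + 1 = 51.
Draw number 51 + 1 = 52 must push one box to 8.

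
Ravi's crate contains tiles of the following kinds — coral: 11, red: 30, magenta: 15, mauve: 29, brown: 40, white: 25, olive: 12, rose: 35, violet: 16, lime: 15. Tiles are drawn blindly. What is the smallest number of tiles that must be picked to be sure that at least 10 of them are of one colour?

By the pigeonhole principle, the 10 colours are the holes; the tiles drawn are the pigeons.
To avoid 10 of any one colour, the worst case takes at most 9 of each colour.
That gives 9 + 9 + 9 + 9 + 9 + 9 + 9 + 9 + 9 + 9 = 90 tiles with no colour reaching 10.
The next tile forces some colour to 10, so 90 + 1 = 91.

91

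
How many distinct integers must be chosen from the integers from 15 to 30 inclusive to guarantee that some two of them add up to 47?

10

Two chosen integers sum to 47 exactly when both halves of some pair {x, 47−x} with 17 ≤ x ≤ 47−x ≤ 30 are chosen — 7 such pairs.
The remaining 2 elements (those with no distinct partner in range) can never complete a 47-sum, so the worst case takes all of them and one from each pair: 2 + 7 = 9.
The 10th integer has to be the second member of some pair, so 9 + 1 = 10.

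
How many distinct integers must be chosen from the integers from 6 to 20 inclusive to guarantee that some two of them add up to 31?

Group the elements by complementary pair {x, 31−x}: {11,20}, {12,19}, {13,18}, …, giving 5 two-element pairs and 5 integers whose partner 31−x falls outside [6,20].
Treating each of those 10 groups as a pigeonhole, one can pick one integer per group — 10 integers — with no two summing to 31.
The 11th integer lands in an occupied pair, forcing a sum of 31.

11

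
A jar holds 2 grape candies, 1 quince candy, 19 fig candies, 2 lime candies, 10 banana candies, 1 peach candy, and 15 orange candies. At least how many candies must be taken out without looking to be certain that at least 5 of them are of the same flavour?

An adversary could hand out at most 4 candies per flavour (4 flavours run out sooner): 2 + 1 + 4 + 2 + 4 + 1 + 4 = 18 candies and still no flavour has 5.
By pigeonhole, one more candy lands in a flavour already at 4, so 19 draws are enough and 18 are not.

19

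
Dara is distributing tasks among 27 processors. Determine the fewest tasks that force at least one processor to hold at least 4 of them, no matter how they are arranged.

With 81 tasks one could put exactly 3 in each of the 27 processors, and no processor would reach 4.
By pigeonhole, one more task must land in a processor that already has 3, giving it 4.
So 27 × 3 + 1 = 82 tasks are required.

82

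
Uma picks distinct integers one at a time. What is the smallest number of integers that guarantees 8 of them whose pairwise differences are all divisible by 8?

57

Integers whose pairwise differences are multiples of 8 are exactly those sharing a remainder mod 8. By the pigeonhole principle, the 8 residue classes mod 8 are the pigeonholes.
With 56 integers one could put 7 in each residue class and have no class reach 8.
The 57th integer pushes some class to 8, so 8·7 + 1 = 57.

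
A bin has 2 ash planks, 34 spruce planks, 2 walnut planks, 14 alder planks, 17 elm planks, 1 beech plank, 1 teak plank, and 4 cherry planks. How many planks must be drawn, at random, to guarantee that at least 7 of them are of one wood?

29

By pigeonhole, the 8 woods are the holes; the planks drawn are the pigeons.
To avoid 7 of any one wood, the worst case takes at most 6 of each wood, or every plank of a wood that has fewer than 6.
That gives 2 + 6 + 2 + 6 + 6 + 1 + 1 + 4 = 28 planks with no wood reaching 7.
The next plank forces some wood to 7, so 28 + 1 = 29.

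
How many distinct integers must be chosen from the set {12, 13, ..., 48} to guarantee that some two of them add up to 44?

28

Two chosen integers sum to 44 exactly when both halves of some pair {x, 44−x} with 12 ≤ x ≤ 44−x ≤ 32 are chosen — 10 such pairs.
The remaining 17 elements (those with no distinct partner in range) can never complete a 44-sum, so the worst case takes all of them and one from each pair: 17 + 10 = 27.
The 28th integer has to be the second member of some pair, so 27 + 1 = 28.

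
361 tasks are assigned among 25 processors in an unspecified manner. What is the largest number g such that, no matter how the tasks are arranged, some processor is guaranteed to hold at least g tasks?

15

The 25 processors are the holes and the 361 tasks are the pigeons.
If every processor held at most 14 tasks, the total would be at most 25 × 14 = 350, which is less than 361.
So some processor holds at least ⌈361/25⌉ = 15 tasks.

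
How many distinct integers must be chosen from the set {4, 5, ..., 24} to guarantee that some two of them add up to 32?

14

A set avoiding the sum 32 can contain at most one of each pair {x, 32−x}, plus the 5 elements whose complement lies outside the range or equal to its own complement.
The integers 4, …, 16 (13 of them) are such a set: any two sum to at least 4+5 = 9 and at most 15+16 = 31 < 32.
Any 14th integer completes one of the 8 pairs, so 14 choices force a sum of 32.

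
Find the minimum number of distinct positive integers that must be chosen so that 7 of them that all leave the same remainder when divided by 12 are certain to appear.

73

By the pigeonhole principle, the 12 residue classes mod 12 are the pigeonholes.
With 72 integers one could put 6 in each residue class and have no class reach 7.
The 73rd integer pushes some class to 7, so 12·6 + 1 = 73.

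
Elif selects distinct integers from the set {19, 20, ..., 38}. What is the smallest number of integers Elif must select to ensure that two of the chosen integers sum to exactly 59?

A set avoiding the sum 59 can contain at most one of each pair {x, 59−x}, plus the 2 elements whose complement lies outside the range.
The integers 19, …, 29 (11 of them) are such a set: any two sum to at least 19+20 = 39 and at most 28+29 = 57 < 59.
Any 12th integer completes one of the 9 pairs, so 12 choices force a sum of 59.

12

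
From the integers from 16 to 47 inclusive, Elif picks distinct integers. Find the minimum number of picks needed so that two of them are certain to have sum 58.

20

Group the elements by complementary pair {x, 58−x}: {16,42}, {17,41}, {18,40}, …, giving 13 two-element pairs, the single value 29 (it cannot pair with itself since the integers are distinct), and 5 integers whose partner 58−x falls outside [16,47].
By pigeonhole, treating each of those 19 groups as a pigeonhole, one can pick one integer per group — 19 integers — with no two summing to 58.
The 20th integer lands in an occupied pair, forcing a sum of 58.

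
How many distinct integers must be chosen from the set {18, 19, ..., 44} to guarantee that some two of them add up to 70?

19

Two chosen integers sum to 70 exactly when both halves of some pair {x, 70−x} with 26 ≤ x ≤ 70−x ≤ 44 are chosen — 9 such pairs.
The remaining 9 elements (those with no distinct partner in range) can never complete a 70-sum, so the worst case takes all of them and one from each pair: 9 + 9 = 18.
By the pigeonhole principle, the 19th integer has to be the second member of some pair, so 18 + 1 = 19.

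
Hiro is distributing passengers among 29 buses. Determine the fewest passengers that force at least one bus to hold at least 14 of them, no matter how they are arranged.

With 377 passengers one could put exactly 13 in each of the 29 buses, and no bus would reach 14.
One more passenger must land in a bus that already has 13, giving it 14.
So 29 × 13 + 1 = 378 passengers are required.

378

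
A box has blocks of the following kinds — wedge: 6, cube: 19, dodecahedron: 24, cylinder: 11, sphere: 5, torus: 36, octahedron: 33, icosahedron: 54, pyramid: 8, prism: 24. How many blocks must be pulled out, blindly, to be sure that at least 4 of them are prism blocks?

In the worst case for collecting prism blocks, every non-prism block comes out first.
There are 6 + 19 + 24 + 11 + 5 + 36 + 33 + 54 + 8 = 196 non-prism blocks altogether.
After those, each further block must be prism, so 196 + 4 = 200 draws guarantee 4 prism blocks.

200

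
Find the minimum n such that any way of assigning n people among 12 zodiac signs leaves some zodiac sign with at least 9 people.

97

With 96 people one could put exactly 8 in each of the 12 zodiac signs, and no zodiac sign would reach 9.
By pigeonhole, one more person must land in a zodiac sign that already has 8, giving it 9.
So 12 × 8 + 1 = 97 people are required.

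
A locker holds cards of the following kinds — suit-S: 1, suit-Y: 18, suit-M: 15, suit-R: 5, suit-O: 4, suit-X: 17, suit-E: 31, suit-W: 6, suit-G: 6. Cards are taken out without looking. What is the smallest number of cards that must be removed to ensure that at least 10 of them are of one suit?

59

The 9 suits are the holes; the cards drawn are the pigeons.
To avoid 10 of any one suit, the worst case takes at most 9 of each suit, or every card of a suit that has fewer than 9.
That gives 1 + 9 + 9 + 5 + 4 + 9 + 9 + 6 + 6 = 58 cards with no suit reaching 10.
The next card forces some suit to 10, so 58 + 1 = 59.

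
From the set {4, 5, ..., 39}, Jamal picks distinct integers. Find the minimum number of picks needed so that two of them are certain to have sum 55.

A set avoiding the sum 55 can contain at most one of each pair {x, 55−x}, plus the 12 elements whose complement lies outside the range.
The integers 4, …, 27 (24 of them) are such a set: any two sum to at least 4+5 = 9 and at most 26+27 = 53 < 55.
Any 25th integer completes one of the 12 pairs, so 25 choices force a sum of 55.

25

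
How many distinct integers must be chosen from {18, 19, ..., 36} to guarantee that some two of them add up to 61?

A set avoiding the sum 61 can contain at most one of each pair {x, 61−x}, plus the 7 elements whose complement lies outside the range.
The integers 18, …, 30 (13 of them) are such a set: any two sum to at least 18+19 = 37 and at most 29+30 = 59 < 61.
Any 14th integer completes one of the 6 pairs, so 14 choices force a sum of 61.

14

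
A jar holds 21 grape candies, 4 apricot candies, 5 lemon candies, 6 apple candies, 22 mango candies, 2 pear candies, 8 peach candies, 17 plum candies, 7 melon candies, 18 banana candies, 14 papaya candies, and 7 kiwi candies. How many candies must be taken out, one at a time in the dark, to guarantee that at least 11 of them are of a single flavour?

The 12 flavours are the holes; the candies drawn are the pigeons.
To avoid 11 of any one flavour, the worst case takes at most 10 of each flavour, or every candy of a flavour that has fewer than 10.
That gives 10 + 4 + 5 + 6 + 10 + 2 + 8 + 10 + 7 + 10 + 10 + 7 = 89 candies with no flavour reaching 11.
The next candy forces some flavour to 11, so 89 + 1 = 90.

90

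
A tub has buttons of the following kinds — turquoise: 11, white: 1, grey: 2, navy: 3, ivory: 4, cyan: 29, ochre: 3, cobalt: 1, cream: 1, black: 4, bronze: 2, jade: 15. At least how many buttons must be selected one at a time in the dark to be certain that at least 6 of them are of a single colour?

37

By pigeonhole, put each drawn button into a box by colour. The largest draw with every box below 6 takes min(count, 5) from each colour; colours with fewer than 5 contribute all they have.
Σ min(cᵢ, 5) = 5 + 1 + 2 + 3 + 4 + 5 + 3 + 1 + 1 + 4 + 2 + 5 = 36.
Draw number 36 + 1 = 37 must push one box to 6.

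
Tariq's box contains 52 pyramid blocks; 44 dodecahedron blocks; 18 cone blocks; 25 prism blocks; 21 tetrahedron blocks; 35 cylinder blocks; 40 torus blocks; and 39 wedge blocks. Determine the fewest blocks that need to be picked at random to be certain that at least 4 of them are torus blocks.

In the worst case for collecting torus blocks, every non-torus block comes out first.
There are 52 + 44 + 18 + 25 + 21 + 35 + 39 = 234 non-torus blocks altogether.
After those, each further block must be torus, so 234 + 4 = 238 draws guarantee 4 torus blocks.

238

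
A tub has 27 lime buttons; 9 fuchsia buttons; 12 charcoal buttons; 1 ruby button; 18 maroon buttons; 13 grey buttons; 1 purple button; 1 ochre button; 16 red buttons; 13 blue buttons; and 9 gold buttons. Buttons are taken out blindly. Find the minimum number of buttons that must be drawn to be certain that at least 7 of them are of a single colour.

Put each drawn button into a box by colour. The largest draw with every box below 7 takes min(count, 6) from each colour; colours with fewer than 6 contribute all they have.
Σ min(cᵢ, 6) = 6 + 6 + 6 + 1 + 6 + 6 + 1 + 1 + 6 + 6 + 6 = 51.
Draw number 51 + 1 = 52 must push one box to 7.

52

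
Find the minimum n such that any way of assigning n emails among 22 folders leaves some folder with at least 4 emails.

67

With 66 emails one could put exactly 3 in each of the 22 folders, and no folder would reach 4.
Pigeonhole: one more email must land in a folder that already has 3, giving it 4.
So 22 × 3 + 1 = 67 emails are required.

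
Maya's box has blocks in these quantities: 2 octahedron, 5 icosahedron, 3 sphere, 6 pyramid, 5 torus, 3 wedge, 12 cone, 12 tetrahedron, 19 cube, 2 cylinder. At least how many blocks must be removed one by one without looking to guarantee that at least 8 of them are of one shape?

48

An adversary could hand out at most 7 blocks per shape (7 shapes run out sooner): 2 + 5 + 3 + 6 + 5 + 3 + 7 + 7 + 7 + 2 = 47 blocks and still no shape has 8.
By the pigeonhole principle, one more block lands in a shape already at 7, so 48 draws are enough and 47 are not.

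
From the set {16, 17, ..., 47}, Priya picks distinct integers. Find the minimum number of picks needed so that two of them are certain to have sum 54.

22

A set avoiding the sum 54 can contain at most one of each pair {x, 54−x}, plus the 10 elements whose complement lies outside the range or equal to its own complement.
The integers 27, …, 47 (21 of them) are such a set: any two sum to at least 27+28 = 55 > 54.
Any 22nd integer completes one of the 11 pairs, so 22 choices force a sum of 54.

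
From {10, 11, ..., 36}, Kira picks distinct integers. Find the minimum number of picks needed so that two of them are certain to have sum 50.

17

A set avoiding the sum 50 can contain at most one of each pair {x, 50−x}, plus the 5 elements whose complement lies outside the range or equal to its own complement.
The integers 10, …, 25 (16 of them) are such a set: any two sum to at least 10+11 = 21 and at most 24+25 = 49 < 50.
By pigeonhole, any 17th integer completes one of the 11 pairs, so 17 choices force a sum of 50.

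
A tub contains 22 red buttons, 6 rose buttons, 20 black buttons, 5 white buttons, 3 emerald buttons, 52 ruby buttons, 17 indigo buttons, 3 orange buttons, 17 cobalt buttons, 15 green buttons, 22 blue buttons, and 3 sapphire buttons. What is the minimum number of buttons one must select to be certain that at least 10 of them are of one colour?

84

An adversary could hand out at most 9 buttons per colour (5 colours run out sooner): 9 + 6 + 9 + 5 + 3 + 9 + 9 + 3 + 9 + 9 + 9 + 3 = 83 buttons and still no colour has 10.
By the pigeonhole principle, one more button lands in a colour already at 9, so 84 draws are enough and 83 are not.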